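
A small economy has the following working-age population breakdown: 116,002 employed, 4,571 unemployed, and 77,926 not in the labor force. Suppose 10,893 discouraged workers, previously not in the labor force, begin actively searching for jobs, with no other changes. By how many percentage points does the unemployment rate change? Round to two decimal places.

Initially, labor force = 116,002 + 4,571 = 120,573, so u = 4,571/120,573 = 3.79%.
After the change, unemployed and labor force both rise by 10,893 → E = 116,002, U = 15,464, labor force = 131,466.
New unemployment rate = 15,464 / 131,466 = 11.76%.
Change = 11.76% − 3.79% = +7.97 percentage points.

The unemployment rate changes by +7.97 percentage points.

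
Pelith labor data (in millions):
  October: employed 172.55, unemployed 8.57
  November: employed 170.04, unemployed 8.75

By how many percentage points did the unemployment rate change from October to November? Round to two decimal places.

The unemployment rate changed by +0.16 percentage points.

October: labor force = 172.55 + 8.57 = 181.12; u = 8.57/181.12 = 4.73%.
November: labor force = 170.04 + 8.75 = 178.79; u = 8.75/178.79 = 4.89%.
Change = 4.89% − 4.73% = +0.16 pp.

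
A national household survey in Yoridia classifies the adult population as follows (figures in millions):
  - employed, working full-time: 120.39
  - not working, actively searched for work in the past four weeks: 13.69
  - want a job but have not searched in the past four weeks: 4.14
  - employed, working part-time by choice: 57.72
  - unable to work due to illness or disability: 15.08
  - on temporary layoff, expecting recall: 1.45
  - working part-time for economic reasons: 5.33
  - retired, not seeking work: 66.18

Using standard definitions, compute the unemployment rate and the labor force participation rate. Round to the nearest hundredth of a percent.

Employed = 120.39 + 57.72 + 5.33 = 183.44 million (anyone who worked, including part-time for economic reasons, counts as employed).
Unemployed = 13.69 + 1.45 = 15.14 million (jobless and actively searching, or on temporary layoff).
Labor force = 183.44 + 15.14 = 198.58 million.
Not in labor force = 4.14 + 15.08 + 66.18 = 85.40 million (those not working and not actively searching are outside the labor force — including those who want a job but have given up searching).
Civilian working-age population = 198.58 + 85.40 = 283.98 million.
Unemployment rate = 15.14 / 198.58 = 7.62%.
Labor force participation rate = 198.58 / 283.98 = 69.93%.

Unemployment rate ≈ 7.62%; labor force participation rate ≈ 69.93%.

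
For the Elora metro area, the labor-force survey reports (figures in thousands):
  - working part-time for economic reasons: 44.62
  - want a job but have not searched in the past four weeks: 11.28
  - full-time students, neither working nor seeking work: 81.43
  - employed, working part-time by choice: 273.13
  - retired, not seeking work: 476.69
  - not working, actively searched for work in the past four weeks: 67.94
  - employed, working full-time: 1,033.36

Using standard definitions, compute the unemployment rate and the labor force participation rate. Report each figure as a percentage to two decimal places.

Unemployment rate ≈ 4.79%; labor force participation rate ≈ 71.36%.

Employed = 44.62 + 273.13 + 1,033.36 = 1,351.11 thousand (anyone who worked, including part-time for economic reasons, counts as employed).
Unemployed = 67.94 thousand.
Labor force = 1,351.11 + 67.94 = 1,419.05 thousand.
Not in labor force = 11.28 + 81.43 + 476.69 = 569.40 thousand (those not working and not actively searching are outside the labor force — including those who want a job but have given up searching).
Civilian working-age population = 1,419.05 + 569.40 = 1,988.45 thousand.
Unemployment rate = 67.94 / 1,419.05 = 4.79%.
Labor force participation rate = 1,419.05 / 1,988.45 = 71.36%.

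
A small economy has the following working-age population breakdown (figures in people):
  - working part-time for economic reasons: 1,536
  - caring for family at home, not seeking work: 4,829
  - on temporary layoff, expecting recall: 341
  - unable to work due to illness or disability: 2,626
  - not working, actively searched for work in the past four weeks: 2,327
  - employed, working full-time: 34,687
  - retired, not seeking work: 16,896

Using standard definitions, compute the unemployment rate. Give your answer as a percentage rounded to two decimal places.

Unemployment rate ≈ 6.86%.

Employed = 1,536 + 34,687 = 36,223 (anyone who worked, including part-time for economic reasons, counts as employed).
Unemployed = 341 + 2,327 = 2,668 (jobless and actively searching, or on temporary layoff).
Labor force = 36,223 + 2,668 = 38,891.
Unemployment rate = 2,668 / 38,891 = 6.86%.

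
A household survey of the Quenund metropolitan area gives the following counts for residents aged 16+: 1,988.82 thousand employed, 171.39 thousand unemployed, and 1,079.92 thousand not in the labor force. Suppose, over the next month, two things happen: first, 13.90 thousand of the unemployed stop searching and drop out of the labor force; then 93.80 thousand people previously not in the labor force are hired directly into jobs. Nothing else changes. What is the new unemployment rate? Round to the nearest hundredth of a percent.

New unemployment rate ≈ 7.03%.

Initially, labor force = 1,988.82 + 171.39 = 2,160.21 thousand, so u = 171.39/2,160.21 = 7.93%.
After the first change, unemployed and labor force both fall by 13.90 → E = 1,988.82, U = 157.49, labor force = 2,146.31 thousand.
After the second change, employed and labor force both rise by 93.80; unemployed unchanged → E = 2,082.62, U = 157.49, labor force = 2,240.11 thousand.
New unemployment rate = 157.49 / 2,240.11 = 7.03%.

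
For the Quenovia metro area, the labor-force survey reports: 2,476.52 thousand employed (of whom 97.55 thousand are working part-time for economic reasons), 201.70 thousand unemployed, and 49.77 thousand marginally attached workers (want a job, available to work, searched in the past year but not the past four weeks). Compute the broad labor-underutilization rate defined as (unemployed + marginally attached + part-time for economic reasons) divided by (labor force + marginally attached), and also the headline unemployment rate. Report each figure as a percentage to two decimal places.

Labor force = 2,476.52 + 201.70 = 2,678.22 thousand.
Numerator = 201.70 + 49.77 + 97.55 = 349.02 thousand.
Denominator = 2,678.22 + 49.77 = 2,727.99 thousand.
Broad rate = 349.02 / 2,727.99 = 12.79%.
Headline unemployment rate = 201.70 / 2,678.22 = 7.53%.

Broad underutilization rate ≈ 12.79%; headline unemployment rate ≈ 7.53%.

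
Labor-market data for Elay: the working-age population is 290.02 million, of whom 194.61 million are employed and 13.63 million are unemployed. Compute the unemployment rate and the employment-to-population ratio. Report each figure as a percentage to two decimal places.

Labor force = employed + unemployed = 194.61 + 13.63 = 208.24 million.
Unemployment rate = 13.63 / 208.24 = 6.55%.
Employment-population ratio = 194.61 / 290.02 = 67.10%.

Unemployment rate ≈ 6.55%; employment-population ratio ≈ 67.10%.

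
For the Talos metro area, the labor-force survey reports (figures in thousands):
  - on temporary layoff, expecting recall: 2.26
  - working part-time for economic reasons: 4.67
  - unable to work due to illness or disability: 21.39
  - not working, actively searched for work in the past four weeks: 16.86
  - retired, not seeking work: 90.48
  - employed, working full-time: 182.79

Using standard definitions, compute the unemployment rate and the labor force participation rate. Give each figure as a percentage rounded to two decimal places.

Unemployment rate ≈ 9.26%; labor force participation rate ≈ 64.87%.

Employed = 4.67 + 182.79 = 187.46 thousand (anyone who worked, including part-time for economic reasons, counts as employed).
Unemployed = 2.26 + 16.86 = 19.12 thousand (jobless and actively searching, or on temporary layoff).
Labor force = 187.46 + 19.12 = 206.58 thousand.
Not in labor force = 21.39 + 90.48 = 111.87 thousand (those not working and not actively searching are outside the labor force).
Civilian working-age population = 206.58 + 111.87 = 318.45 thousand.
Unemployment rate = 19.12 / 206.58 = 9.26%.
Labor force participation rate = 206.58 / 318.45 = 64.87%.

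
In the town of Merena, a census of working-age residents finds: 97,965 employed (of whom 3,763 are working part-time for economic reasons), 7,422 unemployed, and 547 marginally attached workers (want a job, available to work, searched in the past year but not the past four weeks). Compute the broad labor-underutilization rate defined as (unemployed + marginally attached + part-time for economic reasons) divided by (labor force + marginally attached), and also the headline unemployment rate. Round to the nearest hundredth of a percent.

Labor force = 97,965 + 7,422 = 105,387.
Numerator = 7,422 + 547 + 3,763 = 11,732.
Denominator = 105,387 + 547 = 105,934.
Broad rate = 11,732 / 105,934 = 11.07%.
Headline unemployment rate = 7,422 / 105,387 = 7.04%.

Broad underutilization rate ≈ 11.07%; headline unemployment rate ≈ 7.04%.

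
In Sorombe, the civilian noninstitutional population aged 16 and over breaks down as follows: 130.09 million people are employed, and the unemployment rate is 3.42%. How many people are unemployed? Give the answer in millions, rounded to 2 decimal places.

Let U be the number unemployed. The labor force is E + U, and U/(E+U) = 0.0342.
So U = 0.0342 × 130.09 / (1 − 0.0342) = 4.4491 / 0.9658 ≈ 4.61 million.

About 4.61 million are unemployed.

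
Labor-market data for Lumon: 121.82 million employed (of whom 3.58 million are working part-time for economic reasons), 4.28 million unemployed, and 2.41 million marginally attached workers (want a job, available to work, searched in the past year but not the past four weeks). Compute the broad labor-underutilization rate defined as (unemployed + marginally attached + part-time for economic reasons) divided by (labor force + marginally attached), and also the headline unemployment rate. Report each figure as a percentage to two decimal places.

Broad underutilization rate ≈ 7.99%; headline unemployment rate ≈ 3.39%.

Labor force = 121.82 + 4.28 = 126.10 million.
Numerator = 4.28 + 2.41 + 3.58 = 10.27 million.
Denominator = 126.10 + 2.41 = 128.51 million.
Broad rate = 10.27 / 128.51 = 7.99%.
Headline unemployment rate = 4.28 / 126.10 = 3.39%.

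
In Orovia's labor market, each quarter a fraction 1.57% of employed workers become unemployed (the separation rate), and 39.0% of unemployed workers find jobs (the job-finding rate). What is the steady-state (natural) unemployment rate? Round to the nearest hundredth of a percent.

At steady state the flows balance: s·E = f·U, so U/(E+U) = s/(s+f).
u* = 1.57 / (1.57 + 39.0) = 1.57 / 40.57 = 3.87%.

Steady-state unemployment rate ≈ 3.87%.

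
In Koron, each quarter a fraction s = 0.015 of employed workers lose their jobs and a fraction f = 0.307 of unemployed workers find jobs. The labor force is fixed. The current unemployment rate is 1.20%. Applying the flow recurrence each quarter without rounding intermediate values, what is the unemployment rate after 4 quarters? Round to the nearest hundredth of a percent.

With a fixed labor force, u_{t+1} = u_t + s·(1−u_t) − f·u_t = u_t·(1−s−f) + s.
Here 1−s−f = 0.678 and s = 0.015.
u_1 = 0.012000 × 0.678 + 0.015 = 0.023136.
u_2 = 0.023136 × 0.678 + 0.015 = 0.030686.
u_3 = 0.030686 × 0.678 + 0.015 = 0.035805.
u_4 = 0.035805 × 0.678 + 0.015 = 0.039276.

Unemployment rate after four quarters ≈ 3.93%.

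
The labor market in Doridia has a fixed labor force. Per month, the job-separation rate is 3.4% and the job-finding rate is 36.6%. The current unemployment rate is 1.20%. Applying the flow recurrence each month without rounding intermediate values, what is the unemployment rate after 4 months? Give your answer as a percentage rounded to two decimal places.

With a fixed labor force, u_{t+1} = u_t + s·(1−u_t) − f·u_t = u_t·(1−s−f) + s.
Here 1−s−f = 0.600 and s = 0.034.
u_1 = 0.012000 × 0.600 + 0.034 = 0.041200.
u_2 = 0.041200 × 0.600 + 0.034 = 0.058720.
u_3 = 0.058720 × 0.600 + 0.034 = 0.069232.
u_4 = 0.069232 × 0.600 + 0.034 = 0.075539.

Unemployment rate after four months ≈ 7.55%.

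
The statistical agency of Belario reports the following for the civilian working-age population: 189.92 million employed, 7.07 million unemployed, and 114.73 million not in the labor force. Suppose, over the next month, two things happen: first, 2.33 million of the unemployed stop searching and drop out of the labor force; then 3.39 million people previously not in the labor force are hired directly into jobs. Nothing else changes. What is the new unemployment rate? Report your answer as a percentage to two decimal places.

Initially, labor force = 189.92 + 7.07 = 196.99 million, so u = 7.07/196.99 = 3.59%.
After the first change, unemployed and labor force both fall by 2.33 → E = 189.92, U = 4.74, labor force = 194.66 million.
After the second change, employed and labor force both rise by 3.39; unemployed unchanged → E = 193.31, U = 4.74, labor force = 198.05 million.
New unemployment rate = 4.74 / 198.05 = 2.39%.

New unemployment rate ≈ 2.39%.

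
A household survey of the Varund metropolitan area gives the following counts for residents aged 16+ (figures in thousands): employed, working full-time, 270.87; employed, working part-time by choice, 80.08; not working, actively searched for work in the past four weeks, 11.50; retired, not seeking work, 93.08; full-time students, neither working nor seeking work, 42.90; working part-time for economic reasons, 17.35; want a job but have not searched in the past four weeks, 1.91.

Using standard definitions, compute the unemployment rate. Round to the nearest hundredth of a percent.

Unemployment rate ≈ 3.03%.

Employed = 270.87 + 80.08 + 17.35 = 368.30 thousand (anyone who worked, including part-time for economic reasons, counts as employed).
Unemployed = 11.50 thousand.
Labor force = 368.30 + 11.50 = 379.80 thousand.
Unemployment rate = 11.50 / 379.80 = 3.03%.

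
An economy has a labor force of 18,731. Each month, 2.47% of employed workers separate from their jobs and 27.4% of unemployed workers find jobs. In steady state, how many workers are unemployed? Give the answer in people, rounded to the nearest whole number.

About 1,549 are unemployed in steady state.

Steady-state unemployment rate u* = s/(s+f) = 2.47/(2.47+27.4) = 0.082692.
Unemployed = u* × labor force = 0.082692 × 18,731 ≈ 1,549.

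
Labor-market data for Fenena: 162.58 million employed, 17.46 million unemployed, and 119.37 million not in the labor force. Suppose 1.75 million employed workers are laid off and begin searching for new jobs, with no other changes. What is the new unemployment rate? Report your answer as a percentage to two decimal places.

Initially, labor force = 162.58 + 17.46 = 180.04 million, so u = 17.46/180.04 = 9.70%.
After the change, employed falls and unemployed rises by 1.75; labor force unchanged → E = 160.83, U = 19.21, labor force = 180.04 million.
New unemployment rate = 19.21 / 180.04 = 10.67%.

New unemployment rate ≈ 10.67%.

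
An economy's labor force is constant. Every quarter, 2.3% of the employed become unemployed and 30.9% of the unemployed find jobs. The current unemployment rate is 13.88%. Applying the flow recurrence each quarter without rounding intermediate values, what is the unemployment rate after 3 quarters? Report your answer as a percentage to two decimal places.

With a fixed labor force, u_{t+1} = u_t + s·(1−u_t) − f·u_t = u_t·(1−s−f) + s.
Here 1−s−f = 0.668 and s = 0.023.
u_1 = 0.138800 × 0.668 + 0.023 = 0.115718.
u_2 = 0.115718 × 0.668 + 0.023 = 0.100300.
u_3 = 0.100300 × 0.668 + 0.023 = 0.090000.

Unemployment rate after three quarters ≈ 9.00%.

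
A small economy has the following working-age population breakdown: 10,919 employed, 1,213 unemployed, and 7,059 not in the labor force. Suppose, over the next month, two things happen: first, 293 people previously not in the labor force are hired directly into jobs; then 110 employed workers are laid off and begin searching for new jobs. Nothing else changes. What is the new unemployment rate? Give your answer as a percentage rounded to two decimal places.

Initially, labor force = 10,919 + 1,213 = 12,132, so u = 1,213/12,132 = 10.00%.
After the first change, employed and labor force both rise by 293; unemployed unchanged → E = 11,212, U = 1,213, labor force = 12,425.
After the second change, employed falls and unemployed rises by 110; labor force unchanged → E = 11,102, U = 1,323, labor force = 12,425.
New unemployment rate = 1,323 / 12,425 = 10.65%.

New unemployment rate ≈ 10.65%.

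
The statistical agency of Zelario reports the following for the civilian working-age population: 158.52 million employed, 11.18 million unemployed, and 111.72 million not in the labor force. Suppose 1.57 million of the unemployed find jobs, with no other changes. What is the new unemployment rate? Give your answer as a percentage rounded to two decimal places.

Initially, labor force = 158.52 + 11.18 = 169.70 million, so u = 11.18/169.70 = 6.59%.
After the change, unemployed falls and employed rises by 1.57; labor force unchanged → E = 160.09, U = 9.61, labor force = 169.70 million.
New unemployment rate = 9.61 / 169.70 = 5.66%.

New unemployment rate ≈ 5.66%.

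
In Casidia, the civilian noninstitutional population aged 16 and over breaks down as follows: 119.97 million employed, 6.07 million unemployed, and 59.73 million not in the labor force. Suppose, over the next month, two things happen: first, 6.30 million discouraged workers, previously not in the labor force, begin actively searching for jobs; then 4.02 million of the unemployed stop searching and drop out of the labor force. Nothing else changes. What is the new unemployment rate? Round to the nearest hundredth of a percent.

New unemployment rate ≈ 6.51%.

Initially, labor force = 119.97 + 6.07 = 126.04 million, so u = 6.07/126.04 = 4.82%.
After the first change, unemployed and labor force both rise by 6.30 → E = 119.97, U = 12.37, labor force = 132.34 million.
After the second change, unemployed and labor force both fall by 4.02 → E = 119.97, U = 8.35, labor force = 128.32 million.
New unemployment rate = 8.35 / 128.32 = 6.51%.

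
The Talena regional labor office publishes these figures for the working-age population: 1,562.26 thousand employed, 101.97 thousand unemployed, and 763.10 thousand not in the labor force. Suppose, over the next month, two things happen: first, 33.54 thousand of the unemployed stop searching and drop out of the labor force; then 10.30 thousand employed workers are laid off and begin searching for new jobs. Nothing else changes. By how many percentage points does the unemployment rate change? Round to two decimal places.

The unemployment rate changes by −1.30 percentage points.

Initially, labor force = 1,562.26 + 101.97 = 1,664.23 thousand, so u = 101.97/1,664.23 = 6.13%.
After the first change, unemployed and labor force both fall by 33.54 → E = 1,562.26, U = 68.43, labor force = 1,630.69 thousand.
After the second change, employed falls and unemployed rises by 10.30; labor force unchanged → E = 1,551.96, U = 78.73, labor force = 1,630.69 thousand.
New unemployment rate = 78.73 / 1,630.69 = 4.83%.
Change = 4.83% − 6.13% = −1.30 percentage points.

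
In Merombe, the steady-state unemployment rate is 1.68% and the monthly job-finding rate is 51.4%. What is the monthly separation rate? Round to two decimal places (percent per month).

From u* = s/(s+f): s = u·f/(1−u).
s = 0.0168 × 51.4 / (1 − 0.0168) = 0.8635 / 0.9832 ≈ 0.88% per month.

Separation rate ≈ 0.88% per month.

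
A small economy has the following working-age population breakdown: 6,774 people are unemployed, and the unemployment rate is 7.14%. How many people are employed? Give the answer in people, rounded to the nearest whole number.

Labor force = U / u = 6,774 / 0.0714 ≈ 94,874.
Employed = labor force − unemployed = 94,874 − 6,774 = 88,100.

About 88,100 are employed.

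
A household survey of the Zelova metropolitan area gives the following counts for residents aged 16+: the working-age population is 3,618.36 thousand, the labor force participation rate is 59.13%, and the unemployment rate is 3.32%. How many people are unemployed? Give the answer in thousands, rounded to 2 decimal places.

Labor force = 0.5913 × 3,618.36 = 2,139.54 thousand.
Unemployed = 0.0332 × 2,139.54 ≈ 71.03 thousand.

About 71.03 thousand are unemployed.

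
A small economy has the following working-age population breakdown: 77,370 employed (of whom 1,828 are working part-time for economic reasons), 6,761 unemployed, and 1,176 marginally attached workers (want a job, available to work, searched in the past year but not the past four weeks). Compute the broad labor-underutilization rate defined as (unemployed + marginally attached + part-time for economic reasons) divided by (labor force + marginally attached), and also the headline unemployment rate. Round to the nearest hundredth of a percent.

Labor force = 77,370 + 6,761 = 84,131.
Numerator = 6,761 + 1,176 + 1,828 = 9,765.
Denominator = 84,131 + 1,176 = 85,307.
Broad rate = 9,765 / 85,307 = 11.45%.
Headline unemployment rate = 6,761 / 84,131 = 8.04%.

Broad underutilization rate ≈ 11.45%; headline unemployment rate ≈ 8.04%.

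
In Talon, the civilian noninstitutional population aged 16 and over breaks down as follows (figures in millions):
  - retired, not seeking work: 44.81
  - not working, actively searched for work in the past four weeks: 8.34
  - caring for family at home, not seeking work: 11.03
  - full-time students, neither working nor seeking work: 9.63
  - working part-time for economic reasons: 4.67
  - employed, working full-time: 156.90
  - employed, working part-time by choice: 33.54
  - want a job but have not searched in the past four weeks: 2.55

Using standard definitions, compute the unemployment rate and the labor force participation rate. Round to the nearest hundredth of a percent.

Employed = 4.67 + 156.90 + 33.54 = 195.11 million (anyone who worked, including part-time for economic reasons, counts as employed).
Unemployed = 8.34 million.
Labor force = 195.11 + 8.34 = 203.45 million.
Not in labor force = 44.81 + 11.03 + 9.63 + 2.55 = 68.02 million (those not working and not actively searching are outside the labor force — including those who want a job but have given up searching).
Civilian working-age population = 203.45 + 68.02 = 271.47 million.
Unemployment rate = 8.34 / 203.45 = 4.10%.
Labor force participation rate = 203.45 / 271.47 = 74.94%.

Unemployment rate ≈ 4.10%; labor force participation rate ≈ 74.94%.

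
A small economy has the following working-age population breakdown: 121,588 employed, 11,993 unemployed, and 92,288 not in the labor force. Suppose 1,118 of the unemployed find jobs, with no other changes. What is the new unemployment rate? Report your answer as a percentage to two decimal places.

Initially, labor force = 121,588 + 11,993 = 133,581, so u = 11,993/133,581 = 8.98%.
After the change, unemployed falls and employed rises by 1,118; labor force unchanged → E = 122,706, U = 10,875, labor force = 133,581.
New unemployment rate = 10,875 / 133,581 = 8.14%.

New unemployment rate ≈ 8.14%.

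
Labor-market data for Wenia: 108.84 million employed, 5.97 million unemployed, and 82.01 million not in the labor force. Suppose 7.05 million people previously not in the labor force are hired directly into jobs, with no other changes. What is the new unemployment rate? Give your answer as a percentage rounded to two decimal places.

New unemployment rate ≈ 4.90%.

Initially, labor force = 108.84 + 5.97 = 114.81 million, so u = 5.97/114.81 = 5.20%.
After the change, employed and labor force both rise by 7.05; unemployed unchanged → E = 115.89, U = 5.97, labor force = 121.86 million.
New unemployment rate = 5.97 / 121.86 = 4.90%.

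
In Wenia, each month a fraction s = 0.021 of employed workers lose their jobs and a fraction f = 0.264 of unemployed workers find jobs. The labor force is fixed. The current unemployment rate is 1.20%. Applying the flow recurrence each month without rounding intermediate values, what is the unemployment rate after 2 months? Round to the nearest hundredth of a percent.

With a fixed labor force, u_{t+1} = u_t + s·(1−u_t) − f·u_t = u_t·(1−s−f) + s.
Here 1−s−f = 0.715 and s = 0.021.
u_1 = 0.012000 × 0.715 + 0.021 = 0.029580.
u_2 = 0.029580 × 0.715 + 0.021 = 0.042150.

Unemployment rate after two months ≈ 4.21%.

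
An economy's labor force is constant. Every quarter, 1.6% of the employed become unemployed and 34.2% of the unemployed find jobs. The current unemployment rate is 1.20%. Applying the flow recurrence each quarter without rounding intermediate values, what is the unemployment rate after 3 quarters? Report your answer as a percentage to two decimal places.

Unemployment rate after three quarters ≈ 3.60%.

With a fixed labor force, u_{t+1} = u_t + s·(1−u_t) − f·u_t = u_t·(1−s−f) + s.
Here 1−s−f = 0.642 and s = 0.016.
u_1 = 0.012000 × 0.642 + 0.016 = 0.023704.
u_2 = 0.023704 × 0.642 + 0.016 = 0.031218.
u_3 = 0.031218 × 0.642 + 0.016 = 0.036042.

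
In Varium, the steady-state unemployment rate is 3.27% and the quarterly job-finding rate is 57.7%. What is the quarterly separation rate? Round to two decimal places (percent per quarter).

From u* = s/(s+f): s = u·f/(1−u).
s = 0.0327 × 57.7 / (1 − 0.0327) = 1.8868 / 0.9673 ≈ 1.95% per quarter.

Separation rate ≈ 1.95% per quarter.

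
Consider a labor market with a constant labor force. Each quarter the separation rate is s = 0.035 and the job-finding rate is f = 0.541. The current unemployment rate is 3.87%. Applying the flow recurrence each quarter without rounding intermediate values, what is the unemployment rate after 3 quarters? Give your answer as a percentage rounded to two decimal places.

Unemployment rate after three quarters ≈ 5.91%.

With a fixed labor force, u_{t+1} = u_t + s·(1−u_t) − f·u_t = u_t·(1−s−f) + s.
Here 1−s−f = 0.424 and s = 0.035.
u_1 = 0.038700 × 0.424 + 0.035 = 0.051409.
u_2 = 0.051409 × 0.424 + 0.035 = 0.056797.
u_3 = 0.056797 × 0.424 + 0.035 = 0.059082.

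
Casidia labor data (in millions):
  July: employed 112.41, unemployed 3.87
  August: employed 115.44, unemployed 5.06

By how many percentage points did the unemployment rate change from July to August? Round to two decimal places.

The unemployment rate changed by +0.87 percentage points.

July: labor force = 112.41 + 3.87 = 116.28; u = 3.87/116.28 = 3.33%.
August: labor force = 115.44 + 5.06 = 120.50; u = 5.06/120.50 = 4.20%.
Change = 4.20% − 3.33% = +0.87 pp.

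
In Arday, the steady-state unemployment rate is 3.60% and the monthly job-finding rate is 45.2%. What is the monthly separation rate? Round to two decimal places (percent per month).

From u* = s/(s+f): s = u·f/(1−u).
s = 0.0360 × 45.2 / (1 − 0.0360) = 1.6272 / 0.9640 ≈ 1.69% per month.

Separation rate ≈ 1.69% per month.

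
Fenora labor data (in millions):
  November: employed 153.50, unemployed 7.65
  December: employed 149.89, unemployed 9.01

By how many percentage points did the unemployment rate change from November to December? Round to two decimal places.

November: labor force = 153.50 + 7.65 = 161.15; u = 7.65/161.15 = 4.75%.
December: labor force = 149.89 + 9.01 = 158.90; u = 9.01/158.90 = 5.67%.
Change = 5.67% − 4.75% = +0.92 pp.

The unemployment rate changed by +0.92 percentage points.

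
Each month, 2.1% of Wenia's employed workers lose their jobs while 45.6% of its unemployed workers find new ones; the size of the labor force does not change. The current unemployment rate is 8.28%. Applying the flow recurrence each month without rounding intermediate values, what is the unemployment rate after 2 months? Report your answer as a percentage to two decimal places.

Unemployment rate after two months ≈ 5.46%.

With a fixed labor force, u_{t+1} = u_t + s·(1−u_t) − f·u_t = u_t·(1−s−f) + s.
Here 1−s−f = 0.523 and s = 0.021.
u_1 = 0.082800 × 0.523 + 0.021 = 0.064304.
u_2 = 0.064304 × 0.523 + 0.021 = 0.054631.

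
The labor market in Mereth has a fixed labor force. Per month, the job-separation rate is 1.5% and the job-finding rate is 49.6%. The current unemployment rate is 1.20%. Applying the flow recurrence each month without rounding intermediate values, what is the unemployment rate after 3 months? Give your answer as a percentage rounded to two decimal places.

Unemployment rate after three months ≈ 2.73%.

With a fixed labor force, u_{t+1} = u_t + s·(1−u_t) − f·u_t = u_t·(1−s−f) + s.
Here 1−s−f = 0.489 and s = 0.015.
u_1 = 0.012000 × 0.489 + 0.015 = 0.020868.
u_2 = 0.020868 × 0.489 + 0.015 = 0.025204.
u_3 = 0.025204 × 0.489 + 0.015 = 0.027325.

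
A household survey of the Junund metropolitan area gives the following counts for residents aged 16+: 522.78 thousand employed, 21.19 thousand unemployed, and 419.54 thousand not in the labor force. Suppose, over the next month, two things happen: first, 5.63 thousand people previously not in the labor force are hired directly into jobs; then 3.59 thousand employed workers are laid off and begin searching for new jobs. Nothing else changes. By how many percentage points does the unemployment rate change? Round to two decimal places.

Initially, labor force = 522.78 + 21.19 = 543.97 thousand, so u = 21.19/543.97 = 3.90%.
After the first change, employed and labor force both rise by 5.63; unemployed unchanged → E = 528.41, U = 21.19, labor force = 549.60 thousand.
After the second change, employed falls and unemployed rises by 3.59; labor force unchanged → E = 524.82, U = 24.78, labor force = 549.60 thousand.
New unemployment rate = 24.78 / 549.60 = 4.51%.
Change = 4.51% − 3.90% = +0.61 percentage points.

The unemployment rate changes by +0.61 percentage points.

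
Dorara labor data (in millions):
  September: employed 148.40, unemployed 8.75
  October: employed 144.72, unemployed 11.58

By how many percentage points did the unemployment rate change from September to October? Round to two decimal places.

September: labor force = 148.40 + 8.75 = 157.15; u = 8.75/157.15 = 5.57%.
October: labor force = 144.72 + 11.58 = 156.30; u = 11.58/156.30 = 7.41%.
Change = 7.41% − 5.57% = +1.84 pp.

The unemployment rate changed by +1.84 percentage points.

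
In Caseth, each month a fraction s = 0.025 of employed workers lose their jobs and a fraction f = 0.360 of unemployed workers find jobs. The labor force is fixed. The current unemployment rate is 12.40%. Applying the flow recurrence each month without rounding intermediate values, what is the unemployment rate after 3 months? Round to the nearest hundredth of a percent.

Unemployment rate after three months ≈ 7.87%.

With a fixed labor force, u_{t+1} = u_t + s·(1−u_t) − f·u_t = u_t·(1−s−f) + s.
Here 1−s−f = 0.615 and s = 0.025.
u_1 = 0.124000 × 0.615 + 0.025 = 0.101260.
u_2 = 0.101260 × 0.615 + 0.025 = 0.087275.
u_3 = 0.087275 × 0.615 + 0.025 = 0.078674.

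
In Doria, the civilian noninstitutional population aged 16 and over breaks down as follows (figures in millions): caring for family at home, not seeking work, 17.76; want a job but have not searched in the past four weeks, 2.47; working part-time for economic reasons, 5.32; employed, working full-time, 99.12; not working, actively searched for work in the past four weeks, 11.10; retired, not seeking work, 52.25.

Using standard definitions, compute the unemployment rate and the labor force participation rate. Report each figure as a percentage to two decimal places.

Employed = 5.32 + 99.12 = 104.44 million (anyone who worked, including part-time for economic reasons, counts as employed).
Unemployed = 11.10 million.
Labor force = 104.44 + 11.10 = 115.54 million.
Not in labor force = 17.76 + 2.47 + 52.25 = 72.48 million (those not working and not actively searching are outside the labor force — including those who want a job but have given up searching).
Civilian working-age population = 115.54 + 72.48 = 188.02 million.
Unemployment rate = 11.10 / 115.54 = 9.61%.
Labor force participation rate = 115.54 / 188.02 = 61.45%.

Unemployment rate ≈ 9.61%; labor force participation rate ≈ 61.45%.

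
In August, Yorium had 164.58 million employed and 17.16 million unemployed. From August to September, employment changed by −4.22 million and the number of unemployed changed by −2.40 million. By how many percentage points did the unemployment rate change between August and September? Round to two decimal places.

August: labor force = 164.58 + 17.16 = 181.74; u = 17.16/181.74 = 9.44%.
September: labor force = 160.36 + 14.76 = 175.12; u = 14.76/175.12 = 8.43%.
Change = 8.43% − 9.44% = −1.01 pp.

The unemployment rate changed by −1.01 percentage points.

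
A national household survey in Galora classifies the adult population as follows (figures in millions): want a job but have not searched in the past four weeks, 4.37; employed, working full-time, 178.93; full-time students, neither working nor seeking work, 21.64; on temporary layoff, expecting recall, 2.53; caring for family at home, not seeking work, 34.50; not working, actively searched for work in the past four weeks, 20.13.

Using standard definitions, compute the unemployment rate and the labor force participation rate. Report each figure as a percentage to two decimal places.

Unemployment rate ≈ 11.24%; labor force participation rate ≈ 76.91%.

Employed = 178.93 million.
Unemployed = 2.53 + 20.13 = 22.66 million (jobless and actively searching, or on temporary layoff).
Labor force = 178.93 + 22.66 = 201.59 million.
Not in labor force = 4.37 + 21.64 + 34.50 = 60.51 million (those not working and not actively searching are outside the labor force — including those who want a job but have given up searching).
Civilian working-age population = 201.59 + 60.51 = 262.10 million.
Unemployment rate = 22.66 / 201.59 = 11.24%.
Labor force participation rate = 201.59 / 262.10 = 76.91%.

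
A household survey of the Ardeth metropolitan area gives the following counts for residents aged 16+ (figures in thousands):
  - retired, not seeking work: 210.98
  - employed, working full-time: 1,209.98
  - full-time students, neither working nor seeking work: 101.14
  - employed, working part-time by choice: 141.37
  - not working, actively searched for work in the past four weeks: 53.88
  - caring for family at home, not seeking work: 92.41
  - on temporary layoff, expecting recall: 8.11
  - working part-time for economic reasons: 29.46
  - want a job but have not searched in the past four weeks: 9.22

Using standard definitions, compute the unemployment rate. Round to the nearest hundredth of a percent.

Unemployment rate ≈ 4.30%.

Employed = 1,209.98 + 141.37 + 29.46 = 1,380.81 thousand (anyone who worked, including part-time for economic reasons, counts as employed).
Unemployed = 53.88 + 8.11 = 61.99 thousand (jobless and actively searching, or on temporary layoff).
Labor force = 1,380.81 + 61.99 = 1,442.80 thousand.
Unemployment rate = 61.99 / 1,442.80 = 4.30%.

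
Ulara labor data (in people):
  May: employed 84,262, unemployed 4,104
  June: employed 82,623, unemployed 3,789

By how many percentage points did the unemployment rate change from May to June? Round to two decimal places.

May: labor force = 84,262 + 4,104 = 88,366; u = 4,104/88,366 = 4.64%.
June: labor force = 82,623 + 3,789 = 86,412; u = 3,789/86,412 = 4.38%.
Change = 4.38% − 4.64% = −0.26 pp.

The unemployment rate changed by −0.26 percentage points.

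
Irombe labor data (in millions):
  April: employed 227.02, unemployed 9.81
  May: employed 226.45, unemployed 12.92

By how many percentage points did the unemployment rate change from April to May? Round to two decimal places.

April: labor force = 227.02 + 9.81 = 236.83; u = 9.81/236.83 = 4.14%.
May: labor force = 226.45 + 12.92 = 239.37; u = 12.92/239.37 = 5.40%.
Change = 5.40% − 4.14% = +1.26 pp.

The unemployment rate changed by +1.26 percentage points.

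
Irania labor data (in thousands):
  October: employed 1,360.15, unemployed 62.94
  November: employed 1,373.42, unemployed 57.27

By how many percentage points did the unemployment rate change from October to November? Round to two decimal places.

The unemployment rate changed by −0.42 percentage points.

October: labor force = 1,360.15 + 62.94 = 1,423.09; u = 62.94/1,423.09 = 4.42%.
November: labor force = 1,373.42 + 57.27 = 1,430.69; u = 57.27/1,430.69 = 4.00%.
Change = 4.00% − 4.42% = −0.42 pp.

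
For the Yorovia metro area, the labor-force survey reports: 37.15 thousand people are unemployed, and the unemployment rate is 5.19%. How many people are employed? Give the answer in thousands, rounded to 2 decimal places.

About 678.65 thousand are employed.

Labor force = U / u = 37.15 / 0.0519 ≈ 715.80 thousand.
Employed = labor force − unemployed = 715.80 − 37.15 = 678.65 thousand.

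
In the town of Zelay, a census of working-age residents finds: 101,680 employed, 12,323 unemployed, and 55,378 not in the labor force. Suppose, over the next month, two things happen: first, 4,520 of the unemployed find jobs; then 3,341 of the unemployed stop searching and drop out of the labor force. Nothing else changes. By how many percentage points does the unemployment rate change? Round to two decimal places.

The unemployment rate changes by −6.78 percentage points.

Initially, labor force = 101,680 + 12,323 = 114,003, so u = 12,323/114,003 = 10.81%.
After the first change, unemployed falls and employed rises by 4,520; labor force unchanged → E = 106,200, U = 7,803, labor force = 114,003.
After the second change, unemployed and labor force both fall by 3,341 → E = 106,200, U = 4,462, labor force = 110,662.
New unemployment rate = 4,462 / 110,662 = 4.03%.
Change = 4.03% − 10.81% = −6.78 percentage points.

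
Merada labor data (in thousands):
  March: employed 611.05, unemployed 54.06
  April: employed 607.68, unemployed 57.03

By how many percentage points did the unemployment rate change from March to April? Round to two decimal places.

The unemployment rate changed by +0.45 percentage points.

March: labor force = 611.05 + 54.06 = 665.11; u = 54.06/665.11 = 8.13%.
April: labor force = 607.68 + 57.03 = 664.71; u = 57.03/664.71 = 8.58%.
Change = 8.58% − 8.13% = +0.45 pp.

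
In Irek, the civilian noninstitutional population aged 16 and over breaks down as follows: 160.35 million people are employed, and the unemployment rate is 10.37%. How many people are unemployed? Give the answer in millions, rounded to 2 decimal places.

Let U be the number unemployed. The labor force is E + U, and U/(E+U) = 0.1037.
So U = 0.1037 × 160.35 / (1 − 0.1037) = 16.6283 / 0.8963 ≈ 18.55 million.

About 18.55 million are unemployed.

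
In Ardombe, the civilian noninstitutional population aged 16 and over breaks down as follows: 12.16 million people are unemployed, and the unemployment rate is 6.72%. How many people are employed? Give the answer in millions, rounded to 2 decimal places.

Labor force = U / u = 12.16 / 0.0672 ≈ 180.95 million.
Employed = labor force − unemployed = 180.95 − 12.16 = 168.79 million.

About 168.79 million are employed.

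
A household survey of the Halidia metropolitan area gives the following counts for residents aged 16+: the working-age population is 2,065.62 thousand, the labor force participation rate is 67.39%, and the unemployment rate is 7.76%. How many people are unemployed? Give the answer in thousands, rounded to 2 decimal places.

Labor force = 0.6739 × 2,065.62 = 1,392.02 thousand.
Unemployed = 0.0776 × 1,392.02 ≈ 108.02 thousand.

About 108.02 thousand are unemployed.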